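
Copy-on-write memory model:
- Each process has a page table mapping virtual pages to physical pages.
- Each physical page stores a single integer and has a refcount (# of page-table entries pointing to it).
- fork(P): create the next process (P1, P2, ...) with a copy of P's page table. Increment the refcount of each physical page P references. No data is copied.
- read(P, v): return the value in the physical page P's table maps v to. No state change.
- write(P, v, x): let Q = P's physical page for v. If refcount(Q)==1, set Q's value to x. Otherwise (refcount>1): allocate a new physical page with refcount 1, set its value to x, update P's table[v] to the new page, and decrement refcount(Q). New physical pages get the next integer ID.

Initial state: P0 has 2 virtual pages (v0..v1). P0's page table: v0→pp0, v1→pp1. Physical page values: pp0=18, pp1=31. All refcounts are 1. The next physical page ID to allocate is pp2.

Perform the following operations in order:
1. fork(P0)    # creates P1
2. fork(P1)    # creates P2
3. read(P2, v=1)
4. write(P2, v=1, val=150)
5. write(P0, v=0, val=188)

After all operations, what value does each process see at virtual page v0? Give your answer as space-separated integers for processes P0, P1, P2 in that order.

Answer: 188 18 18

Derivation:
Op 1: fork(P0) -> P1. 2 ppages; refcounts: pp0:2 pp1:2
Op 2: fork(P1) -> P2. 2 ppages; refcounts: pp0:3 pp1:3
Op 3: read(P2, v1) -> 31. No state change.
Op 4: write(P2, v1, 150). refcount(pp1)=3>1 -> COPY to pp2. 3 ppages; refcounts: pp0:3 pp1:2 pp2:1
Op 5: write(P0, v0, 188). refcount(pp0)=3>1 -> COPY to pp3. 4 ppages; refcounts: pp0:2 pp1:2 pp2:1 pp3:1
P0: v0 -> pp3 = 188
P1: v0 -> pp0 = 18
P2: v0 -> pp0 = 18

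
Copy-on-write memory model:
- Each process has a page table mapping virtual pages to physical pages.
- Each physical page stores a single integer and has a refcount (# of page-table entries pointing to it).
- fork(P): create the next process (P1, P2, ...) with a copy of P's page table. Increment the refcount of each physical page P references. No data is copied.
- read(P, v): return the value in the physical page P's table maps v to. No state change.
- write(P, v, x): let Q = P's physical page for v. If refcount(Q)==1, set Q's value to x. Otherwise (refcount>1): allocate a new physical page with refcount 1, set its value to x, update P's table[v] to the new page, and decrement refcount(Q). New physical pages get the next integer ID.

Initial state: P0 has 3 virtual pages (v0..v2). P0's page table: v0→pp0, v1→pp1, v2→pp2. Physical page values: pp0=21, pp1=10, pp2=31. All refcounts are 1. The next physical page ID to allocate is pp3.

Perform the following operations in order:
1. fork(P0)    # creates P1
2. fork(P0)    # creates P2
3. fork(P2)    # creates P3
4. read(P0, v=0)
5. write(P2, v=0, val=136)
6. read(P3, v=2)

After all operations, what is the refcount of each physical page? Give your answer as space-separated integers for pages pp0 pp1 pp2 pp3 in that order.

Op 1: fork(P0) -> P1. 3 ppages; refcounts: pp0:2 pp1:2 pp2:2
Op 2: fork(P0) -> P2. 3 ppages; refcounts: pp0:3 pp1:3 pp2:3
Op 3: fork(P2) -> P3. 3 ppages; refcounts: pp0:4 pp1:4 pp2:4
Op 4: read(P0, v0) -> 21. No state change.
Op 5: write(P2, v0, 136). refcount(pp0)=4>1 -> COPY to pp3. 4 ppages; refcounts: pp0:3 pp1:4 pp2:4 pp3:1
Op 6: read(P3, v2) -> 31. No state change.

Answer: 3 4 4 1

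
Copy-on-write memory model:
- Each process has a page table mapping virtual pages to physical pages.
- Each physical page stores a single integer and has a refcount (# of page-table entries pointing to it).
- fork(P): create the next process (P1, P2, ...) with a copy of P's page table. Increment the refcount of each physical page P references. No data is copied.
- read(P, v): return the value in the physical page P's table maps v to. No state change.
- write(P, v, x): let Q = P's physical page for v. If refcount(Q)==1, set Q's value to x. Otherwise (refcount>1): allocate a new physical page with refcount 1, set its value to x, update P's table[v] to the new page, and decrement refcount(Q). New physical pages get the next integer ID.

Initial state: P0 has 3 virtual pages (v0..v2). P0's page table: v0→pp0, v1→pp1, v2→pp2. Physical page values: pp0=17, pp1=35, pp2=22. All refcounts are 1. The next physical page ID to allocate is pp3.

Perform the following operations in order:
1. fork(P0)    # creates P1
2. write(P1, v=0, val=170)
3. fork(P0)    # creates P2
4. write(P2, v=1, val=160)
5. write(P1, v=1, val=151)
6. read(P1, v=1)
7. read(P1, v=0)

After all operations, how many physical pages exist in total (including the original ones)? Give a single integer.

Op 1: fork(P0) -> P1. 3 ppages; refcounts: pp0:2 pp1:2 pp2:2
Op 2: write(P1, v0, 170). refcount(pp0)=2>1 -> COPY to pp3. 4 ppages; refcounts: pp0:1 pp1:2 pp2:2 pp3:1
Op 3: fork(P0) -> P2. 4 ppages; refcounts: pp0:2 pp1:3 pp2:3 pp3:1
Op 4: write(P2, v1, 160). refcount(pp1)=3>1 -> COPY to pp4. 5 ppages; refcounts: pp0:2 pp1:2 pp2:3 pp3:1 pp4:1
Op 5: write(P1, v1, 151). refcount(pp1)=2>1 -> COPY to pp5. 6 ppages; refcounts: pp0:2 pp1:1 pp2:3 pp3:1 pp4:1 pp5:1
Op 6: read(P1, v1) -> 151. No state change.
Op 7: read(P1, v0) -> 170. No state change.

Answer: 6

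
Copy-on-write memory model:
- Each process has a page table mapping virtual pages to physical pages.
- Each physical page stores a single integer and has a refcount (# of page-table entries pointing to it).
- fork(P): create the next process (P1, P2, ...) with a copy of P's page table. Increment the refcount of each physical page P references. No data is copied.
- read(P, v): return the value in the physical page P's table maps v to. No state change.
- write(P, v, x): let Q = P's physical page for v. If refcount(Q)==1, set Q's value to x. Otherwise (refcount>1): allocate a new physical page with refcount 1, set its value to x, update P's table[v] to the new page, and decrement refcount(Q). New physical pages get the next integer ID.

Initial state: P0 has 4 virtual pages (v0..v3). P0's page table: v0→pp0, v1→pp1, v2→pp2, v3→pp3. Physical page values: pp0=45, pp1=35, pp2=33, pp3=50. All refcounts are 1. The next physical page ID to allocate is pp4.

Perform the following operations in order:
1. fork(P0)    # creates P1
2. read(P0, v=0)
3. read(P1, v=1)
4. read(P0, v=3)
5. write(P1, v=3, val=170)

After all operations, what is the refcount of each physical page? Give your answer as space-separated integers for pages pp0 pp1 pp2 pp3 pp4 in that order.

Op 1: fork(P0) -> P1. 4 ppages; refcounts: pp0:2 pp1:2 pp2:2 pp3:2
Op 2: read(P0, v0) -> 45. No state change.
Op 3: read(P1, v1) -> 35. No state change.
Op 4: read(P0, v3) -> 50. No state change.
Op 5: write(P1, v3, 170). refcount(pp3)=2>1 -> COPY to pp4. 5 ppages; refcounts: pp0:2 pp1:2 pp2:2 pp3:1 pp4:1

Answer: 2 2 2 1 1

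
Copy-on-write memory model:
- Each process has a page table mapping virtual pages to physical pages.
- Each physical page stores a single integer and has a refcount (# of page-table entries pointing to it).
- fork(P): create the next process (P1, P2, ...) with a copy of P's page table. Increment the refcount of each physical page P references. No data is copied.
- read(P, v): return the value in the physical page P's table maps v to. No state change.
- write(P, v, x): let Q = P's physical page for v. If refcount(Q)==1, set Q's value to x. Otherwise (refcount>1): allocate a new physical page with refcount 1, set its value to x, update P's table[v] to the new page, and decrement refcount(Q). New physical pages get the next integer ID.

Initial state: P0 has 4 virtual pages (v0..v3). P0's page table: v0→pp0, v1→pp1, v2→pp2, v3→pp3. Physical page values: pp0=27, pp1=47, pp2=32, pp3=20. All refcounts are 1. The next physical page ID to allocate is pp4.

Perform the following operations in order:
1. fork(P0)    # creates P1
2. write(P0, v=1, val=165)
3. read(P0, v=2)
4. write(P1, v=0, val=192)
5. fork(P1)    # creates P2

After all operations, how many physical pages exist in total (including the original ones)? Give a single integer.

Op 1: fork(P0) -> P1. 4 ppages; refcounts: pp0:2 pp1:2 pp2:2 pp3:2
Op 2: write(P0, v1, 165). refcount(pp1)=2>1 -> COPY to pp4. 5 ppages; refcounts: pp0:2 pp1:1 pp2:2 pp3:2 pp4:1
Op 3: read(P0, v2) -> 32. No state change.
Op 4: write(P1, v0, 192). refcount(pp0)=2>1 -> COPY to pp5. 6 ppages; refcounts: pp0:1 pp1:1 pp2:2 pp3:2 pp4:1 pp5:1
Op 5: fork(P1) -> P2. 6 ppages; refcounts: pp0:1 pp1:2 pp2:3 pp3:3 pp4:1 pp5:2

Answer: 6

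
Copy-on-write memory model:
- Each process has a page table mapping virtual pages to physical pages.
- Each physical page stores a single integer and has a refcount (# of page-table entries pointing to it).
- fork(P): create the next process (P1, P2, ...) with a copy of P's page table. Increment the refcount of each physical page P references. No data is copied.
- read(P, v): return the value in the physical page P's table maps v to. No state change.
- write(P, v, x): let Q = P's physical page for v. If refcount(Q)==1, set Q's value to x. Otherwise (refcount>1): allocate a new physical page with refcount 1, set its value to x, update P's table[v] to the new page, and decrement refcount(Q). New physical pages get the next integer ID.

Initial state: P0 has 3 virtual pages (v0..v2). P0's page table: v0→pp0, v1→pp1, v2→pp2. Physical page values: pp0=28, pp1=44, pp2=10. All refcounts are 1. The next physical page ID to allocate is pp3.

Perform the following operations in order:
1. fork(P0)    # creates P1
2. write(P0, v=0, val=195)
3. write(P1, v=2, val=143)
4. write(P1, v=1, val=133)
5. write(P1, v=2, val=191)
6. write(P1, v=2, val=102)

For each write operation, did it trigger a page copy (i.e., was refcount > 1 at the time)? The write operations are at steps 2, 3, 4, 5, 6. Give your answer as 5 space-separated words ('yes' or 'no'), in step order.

Op 1: fork(P0) -> P1. 3 ppages; refcounts: pp0:2 pp1:2 pp2:2
Op 2: write(P0, v0, 195). refcount(pp0)=2>1 -> COPY to pp3. 4 ppages; refcounts: pp0:1 pp1:2 pp2:2 pp3:1
Op 3: write(P1, v2, 143). refcount(pp2)=2>1 -> COPY to pp4. 5 ppages; refcounts: pp0:1 pp1:2 pp2:1 pp3:1 pp4:1
Op 4: write(P1, v1, 133). refcount(pp1)=2>1 -> COPY to pp5. 6 ppages; refcounts: pp0:1 pp1:1 pp2:1 pp3:1 pp4:1 pp5:1
Op 5: write(P1, v2, 191). refcount(pp4)=1 -> write in place. 6 ppages; refcounts: pp0:1 pp1:1 pp2:1 pp3:1 pp4:1 pp5:1
Op 6: write(P1, v2, 102). refcount(pp4)=1 -> write in place. 6 ppages; refcounts: pp0:1 pp1:1 pp2:1 pp3:1 pp4:1 pp5:1

yes yes yes no no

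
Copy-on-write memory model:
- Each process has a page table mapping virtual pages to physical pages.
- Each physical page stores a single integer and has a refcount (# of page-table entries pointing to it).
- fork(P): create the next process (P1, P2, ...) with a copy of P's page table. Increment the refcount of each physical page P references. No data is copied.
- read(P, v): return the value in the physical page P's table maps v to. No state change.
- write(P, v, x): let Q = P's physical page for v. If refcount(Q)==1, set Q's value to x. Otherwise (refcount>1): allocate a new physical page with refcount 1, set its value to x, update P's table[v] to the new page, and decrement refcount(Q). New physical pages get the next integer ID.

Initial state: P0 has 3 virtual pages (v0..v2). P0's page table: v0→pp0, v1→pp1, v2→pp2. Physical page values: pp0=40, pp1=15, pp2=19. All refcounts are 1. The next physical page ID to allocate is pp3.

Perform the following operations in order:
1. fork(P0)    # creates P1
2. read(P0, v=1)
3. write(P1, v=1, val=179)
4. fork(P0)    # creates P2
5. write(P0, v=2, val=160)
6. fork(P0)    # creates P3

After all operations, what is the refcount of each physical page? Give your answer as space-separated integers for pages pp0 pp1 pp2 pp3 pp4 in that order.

Answer: 4 3 2 1 2

Derivation:
Op 1: fork(P0) -> P1. 3 ppages; refcounts: pp0:2 pp1:2 pp2:2
Op 2: read(P0, v1) -> 15. No state change.
Op 3: write(P1, v1, 179). refcount(pp1)=2>1 -> COPY to pp3. 4 ppages; refcounts: pp0:2 pp1:1 pp2:2 pp3:1
Op 4: fork(P0) -> P2. 4 ppages; refcounts: pp0:3 pp1:2 pp2:3 pp3:1
Op 5: write(P0, v2, 160). refcount(pp2)=3>1 -> COPY to pp4. 5 ppages; refcounts: pp0:3 pp1:2 pp2:2 pp3:1 pp4:1
Op 6: fork(P0) -> P3. 5 ppages; refcounts: pp0:4 pp1:3 pp2:2 pp3:1 pp4:2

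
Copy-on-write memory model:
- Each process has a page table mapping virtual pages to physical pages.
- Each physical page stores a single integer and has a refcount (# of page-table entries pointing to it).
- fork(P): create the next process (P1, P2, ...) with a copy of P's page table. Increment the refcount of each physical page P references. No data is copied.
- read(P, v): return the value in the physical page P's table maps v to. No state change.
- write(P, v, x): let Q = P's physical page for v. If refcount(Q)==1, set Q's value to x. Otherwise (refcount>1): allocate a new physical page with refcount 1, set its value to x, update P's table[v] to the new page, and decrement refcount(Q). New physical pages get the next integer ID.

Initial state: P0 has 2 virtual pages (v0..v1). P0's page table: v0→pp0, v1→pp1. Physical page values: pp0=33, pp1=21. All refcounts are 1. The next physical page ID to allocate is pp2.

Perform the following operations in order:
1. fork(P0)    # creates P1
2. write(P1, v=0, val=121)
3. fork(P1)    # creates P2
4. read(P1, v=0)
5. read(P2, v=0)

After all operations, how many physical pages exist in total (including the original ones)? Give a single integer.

Answer: 3

Derivation:
Op 1: fork(P0) -> P1. 2 ppages; refcounts: pp0:2 pp1:2
Op 2: write(P1, v0, 121). refcount(pp0)=2>1 -> COPY to pp2. 3 ppages; refcounts: pp0:1 pp1:2 pp2:1
Op 3: fork(P1) -> P2. 3 ppages; refcounts: pp0:1 pp1:3 pp2:2
Op 4: read(P1, v0) -> 121. No state change.
Op 5: read(P2, v0) -> 121. No state change.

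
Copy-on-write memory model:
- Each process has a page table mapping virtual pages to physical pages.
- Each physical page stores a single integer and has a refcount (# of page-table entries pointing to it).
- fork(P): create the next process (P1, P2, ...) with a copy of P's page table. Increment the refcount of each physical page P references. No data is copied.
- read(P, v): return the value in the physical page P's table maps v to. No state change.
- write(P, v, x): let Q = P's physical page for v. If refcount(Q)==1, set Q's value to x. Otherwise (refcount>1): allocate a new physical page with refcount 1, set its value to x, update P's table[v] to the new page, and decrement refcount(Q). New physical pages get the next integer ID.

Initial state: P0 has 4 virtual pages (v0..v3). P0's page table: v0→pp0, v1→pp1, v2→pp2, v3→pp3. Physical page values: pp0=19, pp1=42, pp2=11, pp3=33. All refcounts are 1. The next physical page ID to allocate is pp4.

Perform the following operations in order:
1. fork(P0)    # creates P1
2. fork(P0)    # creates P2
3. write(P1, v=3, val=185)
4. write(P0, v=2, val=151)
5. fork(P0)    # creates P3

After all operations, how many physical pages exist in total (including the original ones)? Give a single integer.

Op 1: fork(P0) -> P1. 4 ppages; refcounts: pp0:2 pp1:2 pp2:2 pp3:2
Op 2: fork(P0) -> P2. 4 ppages; refcounts: pp0:3 pp1:3 pp2:3 pp3:3
Op 3: write(P1, v3, 185). refcount(pp3)=3>1 -> COPY to pp4. 5 ppages; refcounts: pp0:3 pp1:3 pp2:3 pp3:2 pp4:1
Op 4: write(P0, v2, 151). refcount(pp2)=3>1 -> COPY to pp5. 6 ppages; refcounts: pp0:3 pp1:3 pp2:2 pp3:2 pp4:1 pp5:1
Op 5: fork(P0) -> P3. 6 ppages; refcounts: pp0:4 pp1:4 pp2:2 pp3:3 pp4:1 pp5:2

Answer: 6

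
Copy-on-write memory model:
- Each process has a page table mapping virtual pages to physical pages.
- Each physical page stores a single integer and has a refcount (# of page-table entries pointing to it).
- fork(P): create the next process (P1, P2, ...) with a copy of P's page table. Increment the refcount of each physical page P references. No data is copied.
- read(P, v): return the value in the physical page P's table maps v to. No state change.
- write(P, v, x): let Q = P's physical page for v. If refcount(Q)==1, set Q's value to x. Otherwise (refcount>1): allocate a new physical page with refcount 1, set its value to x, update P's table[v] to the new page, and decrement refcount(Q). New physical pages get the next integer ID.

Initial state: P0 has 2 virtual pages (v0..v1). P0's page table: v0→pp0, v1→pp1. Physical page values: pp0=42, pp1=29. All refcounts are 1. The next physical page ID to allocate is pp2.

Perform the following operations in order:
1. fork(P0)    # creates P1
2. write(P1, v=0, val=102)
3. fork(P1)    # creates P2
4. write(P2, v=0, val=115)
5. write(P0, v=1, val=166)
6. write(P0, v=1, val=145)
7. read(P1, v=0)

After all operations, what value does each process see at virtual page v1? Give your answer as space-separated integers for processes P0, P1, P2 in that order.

Op 1: fork(P0) -> P1. 2 ppages; refcounts: pp0:2 pp1:2
Op 2: write(P1, v0, 102). refcount(pp0)=2>1 -> COPY to pp2. 3 ppages; refcounts: pp0:1 pp1:2 pp2:1
Op 3: fork(P1) -> P2. 3 ppages; refcounts: pp0:1 pp1:3 pp2:2
Op 4: write(P2, v0, 115). refcount(pp2)=2>1 -> COPY to pp3. 4 ppages; refcounts: pp0:1 pp1:3 pp2:1 pp3:1
Op 5: write(P0, v1, 166). refcount(pp1)=3>1 -> COPY to pp4. 5 ppages; refcounts: pp0:1 pp1:2 pp2:1 pp3:1 pp4:1
Op 6: write(P0, v1, 145). refcount(pp4)=1 -> write in place. 5 ppages; refcounts: pp0:1 pp1:2 pp2:1 pp3:1 pp4:1
Op 7: read(P1, v0) -> 102. No state change.
P0: v1 -> pp4 = 145
P1: v1 -> pp1 = 29
P2: v1 -> pp1 = 29

Answer: 145 29 29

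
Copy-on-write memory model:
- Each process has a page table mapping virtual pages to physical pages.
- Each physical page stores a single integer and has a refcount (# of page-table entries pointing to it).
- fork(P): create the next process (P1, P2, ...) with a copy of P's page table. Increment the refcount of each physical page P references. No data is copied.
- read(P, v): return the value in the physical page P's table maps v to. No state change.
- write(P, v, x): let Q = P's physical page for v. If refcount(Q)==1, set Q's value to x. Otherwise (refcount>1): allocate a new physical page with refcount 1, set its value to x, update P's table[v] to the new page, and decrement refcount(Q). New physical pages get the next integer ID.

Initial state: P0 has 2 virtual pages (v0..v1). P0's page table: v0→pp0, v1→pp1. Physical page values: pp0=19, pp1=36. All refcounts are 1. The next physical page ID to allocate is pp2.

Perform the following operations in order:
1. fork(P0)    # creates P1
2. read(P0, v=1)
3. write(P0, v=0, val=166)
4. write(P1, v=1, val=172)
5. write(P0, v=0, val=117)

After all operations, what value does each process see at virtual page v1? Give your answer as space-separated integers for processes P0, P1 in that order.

Op 1: fork(P0) -> P1. 2 ppages; refcounts: pp0:2 pp1:2
Op 2: read(P0, v1) -> 36. No state change.
Op 3: write(P0, v0, 166). refcount(pp0)=2>1 -> COPY to pp2. 3 ppages; refcounts: pp0:1 pp1:2 pp2:1
Op 4: write(P1, v1, 172). refcount(pp1)=2>1 -> COPY to pp3. 4 ppages; refcounts: pp0:1 pp1:1 pp2:1 pp3:1
Op 5: write(P0, v0, 117). refcount(pp2)=1 -> write in place. 4 ppages; refcounts: pp0:1 pp1:1 pp2:1 pp3:1
P0: v1 -> pp1 = 36
P1: v1 -> pp3 = 172

Answer: 36 172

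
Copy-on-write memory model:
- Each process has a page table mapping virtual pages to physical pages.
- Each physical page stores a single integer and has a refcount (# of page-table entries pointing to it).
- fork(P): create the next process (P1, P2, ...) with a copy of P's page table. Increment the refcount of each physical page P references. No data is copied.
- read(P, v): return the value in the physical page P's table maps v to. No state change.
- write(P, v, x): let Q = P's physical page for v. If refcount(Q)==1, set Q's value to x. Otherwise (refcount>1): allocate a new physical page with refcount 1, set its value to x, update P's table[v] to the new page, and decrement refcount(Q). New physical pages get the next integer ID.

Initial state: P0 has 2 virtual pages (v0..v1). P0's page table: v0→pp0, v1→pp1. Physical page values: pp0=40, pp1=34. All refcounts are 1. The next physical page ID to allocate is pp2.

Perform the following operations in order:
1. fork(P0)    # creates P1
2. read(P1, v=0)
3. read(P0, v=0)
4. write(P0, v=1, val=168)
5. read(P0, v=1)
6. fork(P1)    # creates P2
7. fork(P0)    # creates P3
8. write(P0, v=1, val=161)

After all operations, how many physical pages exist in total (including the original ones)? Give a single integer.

Answer: 4

Derivation:
Op 1: fork(P0) -> P1. 2 ppages; refcounts: pp0:2 pp1:2
Op 2: read(P1, v0) -> 40. No state change.
Op 3: read(P0, v0) -> 40. No state change.
Op 4: write(P0, v1, 168). refcount(pp1)=2>1 -> COPY to pp2. 3 ppages; refcounts: pp0:2 pp1:1 pp2:1
Op 5: read(P0, v1) -> 168. No state change.
Op 6: fork(P1) -> P2. 3 ppages; refcounts: pp0:3 pp1:2 pp2:1
Op 7: fork(P0) -> P3. 3 ppages; refcounts: pp0:4 pp1:2 pp2:2
Op 8: write(P0, v1, 161). refcount(pp2)=2>1 -> COPY to pp3. 4 ppages; refcounts: pp0:4 pp1:2 pp2:1 pp3:1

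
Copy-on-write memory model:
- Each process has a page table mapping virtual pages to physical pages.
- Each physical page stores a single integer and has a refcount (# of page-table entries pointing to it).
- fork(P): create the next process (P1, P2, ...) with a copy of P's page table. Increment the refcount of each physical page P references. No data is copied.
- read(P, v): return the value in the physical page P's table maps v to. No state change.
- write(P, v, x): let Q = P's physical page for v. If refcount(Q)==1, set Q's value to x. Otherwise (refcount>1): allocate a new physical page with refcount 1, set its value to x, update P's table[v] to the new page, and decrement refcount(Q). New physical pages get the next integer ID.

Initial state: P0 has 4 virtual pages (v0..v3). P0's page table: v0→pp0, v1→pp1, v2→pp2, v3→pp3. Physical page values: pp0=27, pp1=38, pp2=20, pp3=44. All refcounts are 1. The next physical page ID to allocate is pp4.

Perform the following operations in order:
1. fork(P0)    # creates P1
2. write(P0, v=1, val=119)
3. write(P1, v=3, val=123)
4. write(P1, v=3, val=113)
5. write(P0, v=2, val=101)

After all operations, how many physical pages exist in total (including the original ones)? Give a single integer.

Answer: 7

Derivation:
Op 1: fork(P0) -> P1. 4 ppages; refcounts: pp0:2 pp1:2 pp2:2 pp3:2
Op 2: write(P0, v1, 119). refcount(pp1)=2>1 -> COPY to pp4. 5 ppages; refcounts: pp0:2 pp1:1 pp2:2 pp3:2 pp4:1
Op 3: write(P1, v3, 123). refcount(pp3)=2>1 -> COPY to pp5. 6 ppages; refcounts: pp0:2 pp1:1 pp2:2 pp3:1 pp4:1 pp5:1
Op 4: write(P1, v3, 113). refcount(pp5)=1 -> write in place. 6 ppages; refcounts: pp0:2 pp1:1 pp2:2 pp3:1 pp4:1 pp5:1
Op 5: write(P0, v2, 101). refcount(pp2)=2>1 -> COPY to pp6. 7 ppages; refcounts: pp0:2 pp1:1 pp2:1 pp3:1 pp4:1 pp5:1 pp6:1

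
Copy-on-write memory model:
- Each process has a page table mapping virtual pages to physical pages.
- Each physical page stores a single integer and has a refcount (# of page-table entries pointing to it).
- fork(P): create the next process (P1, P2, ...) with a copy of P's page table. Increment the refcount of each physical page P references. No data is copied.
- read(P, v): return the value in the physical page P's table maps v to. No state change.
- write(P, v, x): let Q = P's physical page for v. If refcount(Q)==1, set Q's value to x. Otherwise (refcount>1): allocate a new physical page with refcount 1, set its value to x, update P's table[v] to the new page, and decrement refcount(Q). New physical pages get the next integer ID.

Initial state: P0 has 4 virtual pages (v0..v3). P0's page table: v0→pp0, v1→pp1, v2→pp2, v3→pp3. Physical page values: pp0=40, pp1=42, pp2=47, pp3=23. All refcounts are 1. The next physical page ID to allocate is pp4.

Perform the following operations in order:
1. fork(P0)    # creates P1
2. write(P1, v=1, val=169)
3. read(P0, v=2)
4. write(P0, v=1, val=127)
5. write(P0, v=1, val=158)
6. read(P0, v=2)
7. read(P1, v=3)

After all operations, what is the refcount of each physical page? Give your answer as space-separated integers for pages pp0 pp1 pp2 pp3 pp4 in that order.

Answer: 2 1 2 2 1

Derivation:
Op 1: fork(P0) -> P1. 4 ppages; refcounts: pp0:2 pp1:2 pp2:2 pp3:2
Op 2: write(P1, v1, 169). refcount(pp1)=2>1 -> COPY to pp4. 5 ppages; refcounts: pp0:2 pp1:1 pp2:2 pp3:2 pp4:1
Op 3: read(P0, v2) -> 47. No state change.
Op 4: write(P0, v1, 127). refcount(pp1)=1 -> write in place. 5 ppages; refcounts: pp0:2 pp1:1 pp2:2 pp3:2 pp4:1
Op 5: write(P0, v1, 158). refcount(pp1)=1 -> write in place. 5 ppages; refcounts: pp0:2 pp1:1 pp2:2 pp3:2 pp4:1
Op 6: read(P0, v2) -> 47. No state change.
Op 7: read(P1, v3) -> 23. No state change.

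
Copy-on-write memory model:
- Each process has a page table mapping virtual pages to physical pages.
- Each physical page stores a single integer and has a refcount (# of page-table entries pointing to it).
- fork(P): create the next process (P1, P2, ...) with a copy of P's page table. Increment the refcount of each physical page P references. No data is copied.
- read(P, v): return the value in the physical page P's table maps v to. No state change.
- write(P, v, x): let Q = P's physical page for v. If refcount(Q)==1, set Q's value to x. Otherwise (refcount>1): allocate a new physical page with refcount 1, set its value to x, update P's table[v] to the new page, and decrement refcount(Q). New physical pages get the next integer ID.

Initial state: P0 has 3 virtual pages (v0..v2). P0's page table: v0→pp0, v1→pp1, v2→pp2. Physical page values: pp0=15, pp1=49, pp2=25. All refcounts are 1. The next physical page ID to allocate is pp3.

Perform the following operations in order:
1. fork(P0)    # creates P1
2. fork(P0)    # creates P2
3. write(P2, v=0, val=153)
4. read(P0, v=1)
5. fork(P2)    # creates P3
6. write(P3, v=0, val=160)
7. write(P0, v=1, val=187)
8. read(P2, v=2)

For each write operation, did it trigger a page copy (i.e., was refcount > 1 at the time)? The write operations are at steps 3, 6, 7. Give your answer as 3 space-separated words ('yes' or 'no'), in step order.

Op 1: fork(P0) -> P1. 3 ppages; refcounts: pp0:2 pp1:2 pp2:2
Op 2: fork(P0) -> P2. 3 ppages; refcounts: pp0:3 pp1:3 pp2:3
Op 3: write(P2, v0, 153). refcount(pp0)=3>1 -> COPY to pp3. 4 ppages; refcounts: pp0:2 pp1:3 pp2:3 pp3:1
Op 4: read(P0, v1) -> 49. No state change.
Op 5: fork(P2) -> P3. 4 ppages; refcounts: pp0:2 pp1:4 pp2:4 pp3:2
Op 6: write(P3, v0, 160). refcount(pp3)=2>1 -> COPY to pp4. 5 ppages; refcounts: pp0:2 pp1:4 pp2:4 pp3:1 pp4:1
Op 7: write(P0, v1, 187). refcount(pp1)=4>1 -> COPY to pp5. 6 ppages; refcounts: pp0:2 pp1:3 pp2:4 pp3:1 pp4:1 pp5:1
Op 8: read(P2, v2) -> 25. No state change.

yes yes yes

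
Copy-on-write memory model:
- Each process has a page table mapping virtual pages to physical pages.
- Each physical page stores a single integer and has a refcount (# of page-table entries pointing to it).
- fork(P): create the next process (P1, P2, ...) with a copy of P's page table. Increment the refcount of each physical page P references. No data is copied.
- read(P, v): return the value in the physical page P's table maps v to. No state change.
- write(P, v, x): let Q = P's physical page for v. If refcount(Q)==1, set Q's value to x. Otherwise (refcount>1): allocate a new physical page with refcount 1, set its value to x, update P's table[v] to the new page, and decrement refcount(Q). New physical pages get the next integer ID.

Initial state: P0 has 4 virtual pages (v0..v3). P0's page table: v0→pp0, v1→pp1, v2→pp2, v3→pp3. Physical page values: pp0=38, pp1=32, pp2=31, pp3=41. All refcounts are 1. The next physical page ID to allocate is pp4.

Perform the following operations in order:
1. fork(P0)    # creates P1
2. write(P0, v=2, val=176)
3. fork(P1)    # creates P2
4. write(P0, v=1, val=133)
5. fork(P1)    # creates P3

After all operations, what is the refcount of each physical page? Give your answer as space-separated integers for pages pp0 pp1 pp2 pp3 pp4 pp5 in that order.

Op 1: fork(P0) -> P1. 4 ppages; refcounts: pp0:2 pp1:2 pp2:2 pp3:2
Op 2: write(P0, v2, 176). refcount(pp2)=2>1 -> COPY to pp4. 5 ppages; refcounts: pp0:2 pp1:2 pp2:1 pp3:2 pp4:1
Op 3: fork(P1) -> P2. 5 ppages; refcounts: pp0:3 pp1:3 pp2:2 pp3:3 pp4:1
Op 4: write(P0, v1, 133). refcount(pp1)=3>1 -> COPY to pp5. 6 ppages; refcounts: pp0:3 pp1:2 pp2:2 pp3:3 pp4:1 pp5:1
Op 5: fork(P1) -> P3. 6 ppages; refcounts: pp0:4 pp1:3 pp2:3 pp3:4 pp4:1 pp5:1

Answer: 4 3 3 4 1 1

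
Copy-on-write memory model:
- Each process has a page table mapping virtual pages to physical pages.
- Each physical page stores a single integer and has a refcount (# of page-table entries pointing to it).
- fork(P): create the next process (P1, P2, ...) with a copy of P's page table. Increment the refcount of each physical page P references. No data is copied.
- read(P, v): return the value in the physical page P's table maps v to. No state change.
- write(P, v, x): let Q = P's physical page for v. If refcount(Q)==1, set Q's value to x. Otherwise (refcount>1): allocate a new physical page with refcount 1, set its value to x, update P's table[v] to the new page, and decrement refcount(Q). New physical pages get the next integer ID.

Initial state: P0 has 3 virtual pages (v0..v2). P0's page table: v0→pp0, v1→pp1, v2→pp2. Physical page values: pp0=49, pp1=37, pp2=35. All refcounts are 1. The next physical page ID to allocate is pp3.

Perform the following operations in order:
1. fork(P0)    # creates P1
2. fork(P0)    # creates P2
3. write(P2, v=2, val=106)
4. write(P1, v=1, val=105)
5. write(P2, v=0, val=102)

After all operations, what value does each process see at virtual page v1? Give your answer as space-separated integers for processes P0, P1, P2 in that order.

Op 1: fork(P0) -> P1. 3 ppages; refcounts: pp0:2 pp1:2 pp2:2
Op 2: fork(P0) -> P2. 3 ppages; refcounts: pp0:3 pp1:3 pp2:3
Op 3: write(P2, v2, 106). refcount(pp2)=3>1 -> COPY to pp3. 4 ppages; refcounts: pp0:3 pp1:3 pp2:2 pp3:1
Op 4: write(P1, v1, 105). refcount(pp1)=3>1 -> COPY to pp4. 5 ppages; refcounts: pp0:3 pp1:2 pp2:2 pp3:1 pp4:1
Op 5: write(P2, v0, 102). refcount(pp0)=3>1 -> COPY to pp5. 6 ppages; refcounts: pp0:2 pp1:2 pp2:2 pp3:1 pp4:1 pp5:1
P0: v1 -> pp1 = 37
P1: v1 -> pp4 = 105
P2: v1 -> pp1 = 37

Answer: 37 105 37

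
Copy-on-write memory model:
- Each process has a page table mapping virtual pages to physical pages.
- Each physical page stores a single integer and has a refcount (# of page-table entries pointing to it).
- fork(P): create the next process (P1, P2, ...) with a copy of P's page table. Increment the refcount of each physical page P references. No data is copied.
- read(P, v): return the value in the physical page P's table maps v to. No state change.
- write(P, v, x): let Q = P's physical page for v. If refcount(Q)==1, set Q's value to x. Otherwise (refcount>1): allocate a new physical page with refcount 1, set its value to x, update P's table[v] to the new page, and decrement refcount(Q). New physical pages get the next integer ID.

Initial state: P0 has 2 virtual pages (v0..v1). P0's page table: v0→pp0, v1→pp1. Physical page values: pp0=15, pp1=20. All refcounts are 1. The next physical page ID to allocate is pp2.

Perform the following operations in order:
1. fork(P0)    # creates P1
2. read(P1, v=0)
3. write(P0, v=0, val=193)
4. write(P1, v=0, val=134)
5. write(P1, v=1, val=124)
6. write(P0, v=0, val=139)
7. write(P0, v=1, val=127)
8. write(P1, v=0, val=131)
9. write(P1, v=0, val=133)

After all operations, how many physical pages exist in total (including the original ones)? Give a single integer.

Op 1: fork(P0) -> P1. 2 ppages; refcounts: pp0:2 pp1:2
Op 2: read(P1, v0) -> 15. No state change.
Op 3: write(P0, v0, 193). refcount(pp0)=2>1 -> COPY to pp2. 3 ppages; refcounts: pp0:1 pp1:2 pp2:1
Op 4: write(P1, v0, 134). refcount(pp0)=1 -> write in place. 3 ppages; refcounts: pp0:1 pp1:2 pp2:1
Op 5: write(P1, v1, 124). refcount(pp1)=2>1 -> COPY to pp3. 4 ppages; refcounts: pp0:1 pp1:1 pp2:1 pp3:1
Op 6: write(P0, v0, 139). refcount(pp2)=1 -> write in place. 4 ppages; refcounts: pp0:1 pp1:1 pp2:1 pp3:1
Op 7: write(P0, v1, 127). refcount(pp1)=1 -> write in place. 4 ppages; refcounts: pp0:1 pp1:1 pp2:1 pp3:1
Op 8: write(P1, v0, 131). refcount(pp0)=1 -> write in place. 4 ppages; refcounts: pp0:1 pp1:1 pp2:1 pp3:1
Op 9: write(P1, v0, 133). refcount(pp0)=1 -> write in place. 4 ppages; refcounts: pp0:1 pp1:1 pp2:1 pp3:1

Answer: 4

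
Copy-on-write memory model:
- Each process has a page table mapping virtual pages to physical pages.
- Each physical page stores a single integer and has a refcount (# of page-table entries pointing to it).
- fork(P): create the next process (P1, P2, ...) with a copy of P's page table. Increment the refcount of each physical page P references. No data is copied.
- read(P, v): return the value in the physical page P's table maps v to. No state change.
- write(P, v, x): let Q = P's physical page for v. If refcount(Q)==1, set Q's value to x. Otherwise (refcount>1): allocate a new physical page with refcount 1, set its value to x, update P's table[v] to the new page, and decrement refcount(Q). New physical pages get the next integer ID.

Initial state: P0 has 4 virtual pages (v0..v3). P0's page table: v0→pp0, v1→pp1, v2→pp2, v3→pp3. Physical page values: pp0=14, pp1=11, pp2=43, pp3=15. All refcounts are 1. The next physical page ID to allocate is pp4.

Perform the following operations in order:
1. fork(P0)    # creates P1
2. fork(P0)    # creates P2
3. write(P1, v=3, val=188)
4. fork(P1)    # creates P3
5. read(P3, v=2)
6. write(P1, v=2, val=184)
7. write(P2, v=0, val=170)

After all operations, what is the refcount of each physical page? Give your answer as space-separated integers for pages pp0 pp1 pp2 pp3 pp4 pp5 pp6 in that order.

Answer: 3 4 3 2 2 1 1

Derivation:
Op 1: fork(P0) -> P1. 4 ppages; refcounts: pp0:2 pp1:2 pp2:2 pp3:2
Op 2: fork(P0) -> P2. 4 ppages; refcounts: pp0:3 pp1:3 pp2:3 pp3:3
Op 3: write(P1, v3, 188). refcount(pp3)=3>1 -> COPY to pp4. 5 ppages; refcounts: pp0:3 pp1:3 pp2:3 pp3:2 pp4:1
Op 4: fork(P1) -> P3. 5 ppages; refcounts: pp0:4 pp1:4 pp2:4 pp3:2 pp4:2
Op 5: read(P3, v2) -> 43. No state change.
Op 6: write(P1, v2, 184). refcount(pp2)=4>1 -> COPY to pp5. 6 ppages; refcounts: pp0:4 pp1:4 pp2:3 pp3:2 pp4:2 pp5:1
Op 7: write(P2, v0, 170). refcount(pp0)=4>1 -> COPY to pp6. 7 ppages; refcounts: pp0:3 pp1:4 pp2:3 pp3:2 pp4:2 pp5:1 pp6:1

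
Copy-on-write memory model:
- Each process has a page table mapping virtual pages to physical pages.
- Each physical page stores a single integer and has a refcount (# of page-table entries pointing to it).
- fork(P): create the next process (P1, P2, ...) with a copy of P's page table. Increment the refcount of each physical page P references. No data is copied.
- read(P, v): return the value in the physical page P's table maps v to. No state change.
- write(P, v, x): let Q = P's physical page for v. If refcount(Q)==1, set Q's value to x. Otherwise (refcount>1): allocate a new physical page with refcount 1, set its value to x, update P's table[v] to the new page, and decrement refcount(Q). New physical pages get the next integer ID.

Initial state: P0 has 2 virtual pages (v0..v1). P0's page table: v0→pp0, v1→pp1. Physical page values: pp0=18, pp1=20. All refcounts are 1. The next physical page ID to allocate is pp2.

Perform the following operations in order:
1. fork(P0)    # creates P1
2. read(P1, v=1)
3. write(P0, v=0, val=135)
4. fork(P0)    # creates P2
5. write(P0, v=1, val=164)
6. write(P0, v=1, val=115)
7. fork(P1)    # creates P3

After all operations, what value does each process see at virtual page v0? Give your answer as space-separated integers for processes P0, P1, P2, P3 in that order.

Answer: 135 18 135 18

Derivation:
Op 1: fork(P0) -> P1. 2 ppages; refcounts: pp0:2 pp1:2
Op 2: read(P1, v1) -> 20. No state change.
Op 3: write(P0, v0, 135). refcount(pp0)=2>1 -> COPY to pp2. 3 ppages; refcounts: pp0:1 pp1:2 pp2:1
Op 4: fork(P0) -> P2. 3 ppages; refcounts: pp0:1 pp1:3 pp2:2
Op 5: write(P0, v1, 164). refcount(pp1)=3>1 -> COPY to pp3. 4 ppages; refcounts: pp0:1 pp1:2 pp2:2 pp3:1
Op 6: write(P0, v1, 115). refcount(pp3)=1 -> write in place. 4 ppages; refcounts: pp0:1 pp1:2 pp2:2 pp3:1
Op 7: fork(P1) -> P3. 4 ppages; refcounts: pp0:2 pp1:3 pp2:2 pp3:1
P0: v0 -> pp2 = 135
P1: v0 -> pp0 = 18
P2: v0 -> pp2 = 135
P3: v0 -> pp0 = 18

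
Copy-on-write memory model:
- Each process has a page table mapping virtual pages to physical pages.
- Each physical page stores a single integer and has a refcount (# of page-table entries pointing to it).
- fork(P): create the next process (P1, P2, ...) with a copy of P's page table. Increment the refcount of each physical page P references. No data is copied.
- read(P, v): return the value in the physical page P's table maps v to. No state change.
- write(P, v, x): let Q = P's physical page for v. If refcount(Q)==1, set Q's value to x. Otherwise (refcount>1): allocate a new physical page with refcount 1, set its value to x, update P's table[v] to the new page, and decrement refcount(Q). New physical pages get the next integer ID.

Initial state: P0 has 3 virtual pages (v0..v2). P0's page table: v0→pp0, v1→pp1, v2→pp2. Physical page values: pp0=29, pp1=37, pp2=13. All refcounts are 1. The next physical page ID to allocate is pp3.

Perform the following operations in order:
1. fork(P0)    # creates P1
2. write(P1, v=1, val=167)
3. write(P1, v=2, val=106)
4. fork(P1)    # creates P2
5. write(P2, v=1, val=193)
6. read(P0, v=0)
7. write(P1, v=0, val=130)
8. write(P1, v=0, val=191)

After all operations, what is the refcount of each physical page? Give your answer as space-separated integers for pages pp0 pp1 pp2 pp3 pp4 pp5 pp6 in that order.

Op 1: fork(P0) -> P1. 3 ppages; refcounts: pp0:2 pp1:2 pp2:2
Op 2: write(P1, v1, 167). refcount(pp1)=2>1 -> COPY to pp3. 4 ppages; refcounts: pp0:2 pp1:1 pp2:2 pp3:1
Op 3: write(P1, v2, 106). refcount(pp2)=2>1 -> COPY to pp4. 5 ppages; refcounts: pp0:2 pp1:1 pp2:1 pp3:1 pp4:1
Op 4: fork(P1) -> P2. 5 ppages; refcounts: pp0:3 pp1:1 pp2:1 pp3:2 pp4:2
Op 5: write(P2, v1, 193). refcount(pp3)=2>1 -> COPY to pp5. 6 ppages; refcounts: pp0:3 pp1:1 pp2:1 pp3:1 pp4:2 pp5:1
Op 6: read(P0, v0) -> 29. No state change.
Op 7: write(P1, v0, 130). refcount(pp0)=3>1 -> COPY to pp6. 7 ppages; refcounts: pp0:2 pp1:1 pp2:1 pp3:1 pp4:2 pp5:1 pp6:1
Op 8: write(P1, v0, 191). refcount(pp6)=1 -> write in place. 7 ppages; refcounts: pp0:2 pp1:1 pp2:1 pp3:1 pp4:2 pp5:1 pp6:1

Answer: 2 1 1 1 2 1 1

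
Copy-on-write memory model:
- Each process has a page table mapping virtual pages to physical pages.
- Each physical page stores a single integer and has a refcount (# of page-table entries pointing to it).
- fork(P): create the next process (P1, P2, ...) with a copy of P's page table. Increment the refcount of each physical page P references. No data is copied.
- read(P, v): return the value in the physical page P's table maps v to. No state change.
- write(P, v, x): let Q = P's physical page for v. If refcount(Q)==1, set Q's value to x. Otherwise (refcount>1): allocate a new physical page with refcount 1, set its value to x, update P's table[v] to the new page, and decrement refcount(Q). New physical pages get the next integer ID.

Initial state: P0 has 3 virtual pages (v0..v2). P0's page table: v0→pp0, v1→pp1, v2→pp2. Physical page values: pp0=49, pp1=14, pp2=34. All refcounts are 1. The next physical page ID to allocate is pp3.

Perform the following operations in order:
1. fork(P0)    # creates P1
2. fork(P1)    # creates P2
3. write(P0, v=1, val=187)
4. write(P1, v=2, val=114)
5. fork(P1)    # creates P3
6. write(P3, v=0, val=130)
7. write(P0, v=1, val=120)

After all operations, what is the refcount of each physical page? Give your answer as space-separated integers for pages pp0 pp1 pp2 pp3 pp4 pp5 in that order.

Op 1: fork(P0) -> P1. 3 ppages; refcounts: pp0:2 pp1:2 pp2:2
Op 2: fork(P1) -> P2. 3 ppages; refcounts: pp0:3 pp1:3 pp2:3
Op 3: write(P0, v1, 187). refcount(pp1)=3>1 -> COPY to pp3. 4 ppages; refcounts: pp0:3 pp1:2 pp2:3 pp3:1
Op 4: write(P1, v2, 114). refcount(pp2)=3>1 -> COPY to pp4. 5 ppages; refcounts: pp0:3 pp1:2 pp2:2 pp3:1 pp4:1
Op 5: fork(P1) -> P3. 5 ppages; refcounts: pp0:4 pp1:3 pp2:2 pp3:1 pp4:2
Op 6: write(P3, v0, 130). refcount(pp0)=4>1 -> COPY to pp5. 6 ppages; refcounts: pp0:3 pp1:3 pp2:2 pp3:1 pp4:2 pp5:1
Op 7: write(P0, v1, 120). refcount(pp3)=1 -> write in place. 6 ppages; refcounts: pp0:3 pp1:3 pp2:2 pp3:1 pp4:2 pp5:1

Answer: 3 3 2 1 2 1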